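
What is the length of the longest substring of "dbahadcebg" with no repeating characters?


Input: "dbahadcebg"
Sliding window (track last position of each char):
  Position 0 ('d'): window [0,0] length 1 -- new best
  Position 1 ('b'): window [0,1] length 2 -- new best
  Position 2 ('a'): window [0,2] length 3 -- new best
  Position 3 ('h'): window [0,3] length 4 -- new best
  Position 4 ('a'): repeat (last at 2), move window start to 3
  Position 4 ('a'): window [3,4] length 2
  Position 5 ('d'): window [3,5] length 3
  Position 6 ('c'): window [3,6] length 4
  Position 7 ('e'): window [3,7] length 5 -- new best
  Position 8 ('b'): window [3,8] length 6 -- new best
  Position 9 ('g'): window [3,9] length 7 -- new best
Longest substring with no repeats: "hadcebg" with length 7

7


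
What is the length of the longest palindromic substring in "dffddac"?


Input: "dffddac"
Checking substrings for palindromes:
  [0:4] "dffd" (len 4) => palindrome
  [1:3] "ff" (len 2) => palindrome
  [3:5] "dd" (len 2) => palindrome
Longest palindromic substring: "dffd" with length 4

4


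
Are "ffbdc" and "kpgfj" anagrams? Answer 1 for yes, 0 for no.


Strings: "ffbdc", "kpgfj"
Sorted first:  bcdff
Sorted second: fgjkp
Differ at position 0: 'b' vs 'f' => not anagrams

0


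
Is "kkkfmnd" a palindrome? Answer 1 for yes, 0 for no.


Input: kkkfmnd
Reversed: dnmfkkk
  Compare pos 0 ('k') with pos 6 ('d'): MISMATCH
  Compare pos 1 ('k') with pos 5 ('n'): MISMATCH
  Compare pos 2 ('k') with pos 4 ('m'): MISMATCH
Result: not a palindrome

0


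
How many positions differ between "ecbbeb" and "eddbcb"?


Comparing "ecbbeb" and "eddbcb" position by position:
  Position 0: 'e' vs 'e' => same
  Position 1: 'c' vs 'd' => DIFFER
  Position 2: 'b' vs 'd' => DIFFER
  Position 3: 'b' vs 'b' => same
  Position 4: 'e' vs 'c' => DIFFER
  Position 5: 'b' vs 'b' => same
Positions that differ: 3

3


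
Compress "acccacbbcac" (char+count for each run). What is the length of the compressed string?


Input: acccacbbcac
Runs:
  'a' x 1 => "a1"
  'c' x 3 => "c3"
  'a' x 1 => "a1"
  'c' x 1 => "c1"
  'b' x 2 => "b2"
  'c' x 1 => "c1"
  'a' x 1 => "a1"
  'c' x 1 => "c1"
Compressed: "a1c3a1c1b2c1a1c1"
Compressed length: 16

16


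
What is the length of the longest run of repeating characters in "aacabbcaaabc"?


Input: "aacabbcaaabc"
Scanning for longest run:
  Position 1 ('a'): continues run of 'a', length=2
  Position 2 ('c'): new char, reset run to 1
  Position 3 ('a'): new char, reset run to 1
  Position 4 ('b'): new char, reset run to 1
  Position 5 ('b'): continues run of 'b', length=2
  Position 6 ('c'): new char, reset run to 1
  Position 7 ('a'): new char, reset run to 1
  Position 8 ('a'): continues run of 'a', length=2
  Position 9 ('a'): continues run of 'a', length=3
  Position 10 ('b'): new char, reset run to 1
  Position 11 ('c'): new char, reset run to 1
Longest run: 'a' with length 3

3


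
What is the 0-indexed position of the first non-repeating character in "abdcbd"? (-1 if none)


Input: abdcbd
Character frequencies:
  'a': 1
  'b': 2
  'c': 1
  'd': 2
Scanning left to right for freq == 1:
  Position 0 ('a'): unique! => answer = 0

0


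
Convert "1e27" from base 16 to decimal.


Input: "1e27" in base 16
Positional expansion:
  Digit '1' (value 1) x 16^3 = 4096
  Digit 'e' (value 14) x 16^2 = 3584
  Digit '2' (value 2) x 16^1 = 32
  Digit '7' (value 7) x 16^0 = 7
Sum = 7719

7719


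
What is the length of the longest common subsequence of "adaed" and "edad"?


LCS of "adaed" and "edad"
DP table:
           e    d    a    d
      0    0    0    0    0
  a   0    0    0    1    1
  d   0    0    1    1    2
  a   0    0    1    2    2
  e   0    1    1    2    2
  d   0    1    2    2    3
LCS length = dp[5][4] = 3

3


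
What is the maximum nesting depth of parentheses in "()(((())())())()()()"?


Input: "()(((())())())()()()"
Tracking depth:
  Position 0 '(': depth becomes 1
  Position 1 ')': depth becomes 0
  Position 2 '(': depth becomes 1
  Position 3 '(': depth becomes 2
  Position 4 '(': depth becomes 3
  Position 5 '(': depth becomes 4
  Position 6 ')': depth becomes 3
  Position 7 ')': depth becomes 2
  Position 8 '(': depth becomes 3
  Position 9 ')': depth becomes 2
  Position 10 ')': depth becomes 1
  Position 11 '(': depth becomes 2
  Position 12 ')': depth becomes 1
  Position 13 ')': depth becomes 0
  Position 14 '(': depth becomes 1
  Position 15 ')': depth becomes 0
  Position 16 '(': depth becomes 1
  Position 17 ')': depth becomes 0
  Position 18 '(': depth becomes 1
  Position 19 ')': depth becomes 0
Maximum depth reached: 4

4


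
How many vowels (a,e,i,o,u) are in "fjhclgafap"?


Input: fjhclgafap
Checking each character:
  'f' at position 0: consonant
  'j' at position 1: consonant
  'h' at position 2: consonant
  'c' at position 3: consonant
  'l' at position 4: consonant
  'g' at position 5: consonant
  'a' at position 6: vowel (running total: 1)
  'f' at position 7: consonant
  'a' at position 8: vowel (running total: 2)
  'p' at position 9: consonant
Total vowels: 2

2


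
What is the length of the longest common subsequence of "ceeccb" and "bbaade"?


LCS of "ceeccb" and "bbaade"
DP table:
           b    b    a    a    d    e
      0    0    0    0    0    0    0
  c   0    0    0    0    0    0    0
  e   0    0    0    0    0    0    1
  e   0    0    0    0    0    0    1
  c   0    0    0    0    0    0    1
  c   0    0    0    0    0    0    1
  b   0    1    1    1    1    1    1
LCS length = dp[6][6] = 1

1


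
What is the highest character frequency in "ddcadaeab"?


Input: ddcadaeab
Character counts:
  'a': 3
  'b': 1
  'c': 1
  'd': 3
  'e': 1
Maximum frequency: 3

3


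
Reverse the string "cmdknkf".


Input: cmdknkf
Reading characters right to left:
  Position 6: 'f'
  Position 5: 'k'
  Position 4: 'n'
  Position 3: 'k'
  Position 2: 'd'
  Position 1: 'm'
  Position 0: 'c'
Reversed: fknkdmc

fknkdmc


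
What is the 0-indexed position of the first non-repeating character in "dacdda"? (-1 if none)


Input: dacdda
Character frequencies:
  'a': 2
  'c': 1
  'd': 3
Scanning left to right for freq == 1:
  Position 0 ('d'): freq=3, skip
  Position 1 ('a'): freq=2, skip
  Position 2 ('c'): unique! => answer = 2

2


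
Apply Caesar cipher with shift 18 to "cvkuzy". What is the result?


Caesar cipher: shift "cvkuzy" by 18
  'c' (pos 2) + 18 = pos 20 = 'u'
  'v' (pos 21) + 18 = pos 13 = 'n'
  'k' (pos 10) + 18 = pos 2 = 'c'
  'u' (pos 20) + 18 = pos 12 = 'm'
  'z' (pos 25) + 18 = pos 17 = 'r'
  'y' (pos 24) + 18 = pos 16 = 'q'
Result: uncmrq

uncmrq


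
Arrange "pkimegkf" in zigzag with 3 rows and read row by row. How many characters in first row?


Zigzag "pkimegkf" into 3 rows:
Placing characters:
  'p' => row 0
  'k' => row 1
  'i' => row 2
  'm' => row 1
  'e' => row 0
  'g' => row 1
  'k' => row 2
  'f' => row 1
Rows:
  Row 0: "pe"
  Row 1: "kmgf"
  Row 2: "ik"
First row length: 2

2


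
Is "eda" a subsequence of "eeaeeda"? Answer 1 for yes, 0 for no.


Check if "eda" is a subsequence of "eeaeeda"
Greedy scan:
  Position 0 ('e'): matches sub[0] = 'e'
  Position 1 ('e'): no match needed
  Position 2 ('a'): no match needed
  Position 3 ('e'): no match needed
  Position 4 ('e'): no match needed
  Position 5 ('d'): matches sub[1] = 'd'
  Position 6 ('a'): matches sub[2] = 'a'
All 3 characters matched => is a subsequence

1


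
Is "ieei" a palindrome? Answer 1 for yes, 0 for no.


Input: ieei
Reversed: ieei
  Compare pos 0 ('i') with pos 3 ('i'): match
  Compare pos 1 ('e') with pos 2 ('e'): match
Result: palindrome

1


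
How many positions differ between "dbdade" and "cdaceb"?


Comparing "dbdade" and "cdaceb" position by position:
  Position 0: 'd' vs 'c' => DIFFER
  Position 1: 'b' vs 'd' => DIFFER
  Position 2: 'd' vs 'a' => DIFFER
  Position 3: 'a' vs 'c' => DIFFER
  Position 4: 'd' vs 'e' => DIFFER
  Position 5: 'e' vs 'b' => DIFFER
Positions that differ: 6

6


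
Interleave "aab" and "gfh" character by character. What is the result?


Interleaving "aab" and "gfh":
  Position 0: 'a' from first, 'g' from second => "ag"
  Position 1: 'a' from first, 'f' from second => "af"
  Position 2: 'b' from first, 'h' from second => "bh"
Result: agafbh

agafbh


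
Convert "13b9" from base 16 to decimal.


Input: "13b9" in base 16
Positional expansion:
  Digit '1' (value 1) x 16^3 = 4096
  Digit '3' (value 3) x 16^2 = 768
  Digit 'b' (value 11) x 16^1 = 176
  Digit '9' (value 9) x 16^0 = 9
Sum = 5049

5049


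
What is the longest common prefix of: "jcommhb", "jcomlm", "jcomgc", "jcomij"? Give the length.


Words: jcommhb, jcomlm, jcomgc, jcomij
  Position 0: all 'j' => match
  Position 1: all 'c' => match
  Position 2: all 'o' => match
  Position 3: all 'm' => match
  Position 4: ('m', 'l', 'g', 'i') => mismatch, stop
LCP = "jcom" (length 4)

4


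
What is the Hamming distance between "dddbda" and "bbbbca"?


Comparing "dddbda" and "bbbbca" position by position:
  Position 0: 'd' vs 'b' => differ
  Position 1: 'd' vs 'b' => differ
  Position 2: 'd' vs 'b' => differ
  Position 3: 'b' vs 'b' => same
  Position 4: 'd' vs 'c' => differ
  Position 5: 'a' vs 'a' => same
Total differences (Hamming distance): 4

4


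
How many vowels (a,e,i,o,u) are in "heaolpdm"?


Input: heaolpdm
Checking each character:
  'h' at position 0: consonant
  'e' at position 1: vowel (running total: 1)
  'a' at position 2: vowel (running total: 2)
  'o' at position 3: vowel (running total: 3)
  'l' at position 4: consonant
  'p' at position 5: consonant
  'd' at position 6: consonant
  'm' at position 7: consonant
Total vowels: 3

3


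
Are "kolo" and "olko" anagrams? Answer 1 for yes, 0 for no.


Strings: "kolo", "olko"
Sorted first:  kloo
Sorted second: kloo
Sorted forms match => anagrams

1


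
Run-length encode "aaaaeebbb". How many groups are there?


Input: aaaaeebbb
Scanning for consecutive runs:
  Group 1: 'a' x 4 (positions 0-3)
  Group 2: 'e' x 2 (positions 4-5)
  Group 3: 'b' x 3 (positions 6-8)
Total groups: 3

3


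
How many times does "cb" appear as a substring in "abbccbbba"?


Searching for "cb" in "abbccbbba"
Scanning each position:
  Position 0: "ab" => no
  Position 1: "bb" => no
  Position 2: "bc" => no
  Position 3: "cc" => no
  Position 4: "cb" => MATCH
  Position 5: "bb" => no
  Position 6: "bb" => no
  Position 7: "ba" => no
Total occurrences: 1

1


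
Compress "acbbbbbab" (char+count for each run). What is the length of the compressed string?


Input: acbbbbbab
Runs:
  'a' x 1 => "a1"
  'c' x 1 => "c1"
  'b' x 5 => "b5"
  'a' x 1 => "a1"
  'b' x 1 => "b1"
Compressed: "a1c1b5a1b1"
Compressed length: 10

10


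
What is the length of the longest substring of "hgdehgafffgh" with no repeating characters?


Input: "hgdehgafffgh"
Sliding window (track last position of each char):
  Position 0 ('h'): window [0,0] length 1 -- new best
  Position 1 ('g'): window [0,1] length 2 -- new best
  Position 2 ('d'): window [0,2] length 3 -- new best
  Position 3 ('e'): window [0,3] length 4 -- new best
  Position 4 ('h'): repeat (last at 0), move window start to 1
  Position 4 ('h'): window [1,4] length 4
  Position 5 ('g'): repeat (last at 1), move window start to 2
  Position 5 ('g'): window [2,5] length 4
  Position 6 ('a'): window [2,6] length 5 -- new best
  Position 7 ('f'): window [2,7] length 6 -- new best
  Position 8 ('f'): repeat (last at 7), move window start to 8
  Position 8 ('f'): window [8,8] length 1
  Position 9 ('f'): repeat (last at 8), move window start to 9
  Position 9 ('f'): window [9,9] length 1
  Position 10 ('g'): window [9,10] length 2
  Position 11 ('h'): window [9,11] length 3
Longest substring with no repeats: "dehgaf" with length 6

6


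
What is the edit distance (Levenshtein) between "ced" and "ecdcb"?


Computing edit distance: "ced" -> "ecdcb"
DP table:
           e    c    d    c    b
      0    1    2    3    4    5
  c   1    1    1    2    3    4
  e   2    1    2    2    3    4
  d   3    2    2    2    3    4
Edit distance = dp[3][5] = 4

4


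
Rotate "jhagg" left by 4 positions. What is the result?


Input: "jhagg", rotate left by 4
First 4 characters: "jhag"
Remaining characters: "g"
Concatenate remaining + first: "g" + "jhag" = "gjhag"

gjhag


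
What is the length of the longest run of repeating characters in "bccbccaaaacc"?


Input: "bccbccaaaacc"
Scanning for longest run:
  Position 1 ('c'): new char, reset run to 1
  Position 2 ('c'): continues run of 'c', length=2
  Position 3 ('b'): new char, reset run to 1
  Position 4 ('c'): new char, reset run to 1
  Position 5 ('c'): continues run of 'c', length=2
  Position 6 ('a'): new char, reset run to 1
  Position 7 ('a'): continues run of 'a', length=2
  Position 8 ('a'): continues run of 'a', length=3
  Position 9 ('a'): continues run of 'a', length=4
  Position 10 ('c'): new char, reset run to 1
  Position 11 ('c'): continues run of 'c', length=2
Longest run: 'a' with length 4

4


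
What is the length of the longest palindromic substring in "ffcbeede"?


Input: "ffcbeede"
Checking substrings for palindromes:
  [5:8] "ede" (len 3) => palindrome
  [0:2] "ff" (len 2) => palindrome
  [4:6] "ee" (len 2) => palindrome
Longest palindromic substring: "ede" with length 3

3


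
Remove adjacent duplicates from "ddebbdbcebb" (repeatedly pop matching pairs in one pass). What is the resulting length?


Input: ddebbdbcebb
Stack-based adjacent duplicate removal:
  Read 'd': push. Stack: d
  Read 'd': matches stack top 'd' => pop. Stack: (empty)
  Read 'e': push. Stack: e
  Read 'b': push. Stack: eb
  Read 'b': matches stack top 'b' => pop. Stack: e
  Read 'd': push. Stack: ed
  Read 'b': push. Stack: edb
  Read 'c': push. Stack: edbc
  Read 'e': push. Stack: edbce
  Read 'b': push. Stack: edbceb
  Read 'b': matches stack top 'b' => pop. Stack: edbce
Final stack: "edbce" (length 5)

5


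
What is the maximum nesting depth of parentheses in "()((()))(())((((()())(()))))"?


Input: "()((()))(())((((()())(()))))"
Tracking depth:
  Position 0 '(': depth becomes 1
  Position 1 ')': depth becomes 0
  Position 2 '(': depth becomes 1
  Position 3 '(': depth becomes 2
  Position 4 '(': depth becomes 3
  Position 5 ')': depth becomes 2
  Position 6 ')': depth becomes 1
  Position 7 ')': depth becomes 0
  Position 8 '(': depth becomes 1
  Position 9 '(': depth becomes 2
  Position 10 ')': depth becomes 1
  Position 11 ')': depth becomes 0
  Position 12 '(': depth becomes 1
  Position 13 '(': depth becomes 2
  Position 14 '(': depth becomes 3
  Position 15 '(': depth becomes 4
  Position 16 '(': depth becomes 5
  Position 17 ')': depth becomes 4
  Position 18 '(': depth becomes 5
  Position 19 ')': depth becomes 4
  Position 20 ')': depth becomes 3
  Position 21 '(': depth becomes 4
  Position 22 '(': depth becomes 5
  Position 23 ')': depth becomes 4
  Position 24 ')': depth becomes 3
  Position 25 ')': depth becomes 2
  Position 26 ')': depth becomes 1
  Position 27 ')': depth becomes 0
Maximum depth reached: 5

5


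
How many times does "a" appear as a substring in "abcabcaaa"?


Searching for "a" in "abcabcaaa"
Scanning each position:
  Position 0: "a" => MATCH
  Position 1: "b" => no
  Position 2: "c" => no
  Position 3: "a" => MATCH
  Position 4: "b" => no
  Position 5: "c" => no
  Position 6: "a" => MATCH
  Position 7: "a" => MATCH
  Position 8: "a" => MATCH
Total occurrences: 5

5


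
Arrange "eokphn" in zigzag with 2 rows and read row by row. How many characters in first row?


Zigzag "eokphn" into 2 rows:
Placing characters:
  'e' => row 0
  'o' => row 1
  'k' => row 0
  'p' => row 1
  'h' => row 0
  'n' => row 1
Rows:
  Row 0: "ekh"
  Row 1: "opn"
First row length: 3

3


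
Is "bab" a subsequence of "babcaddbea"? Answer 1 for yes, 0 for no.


Check if "bab" is a subsequence of "babcaddbea"
Greedy scan:
  Position 0 ('b'): matches sub[0] = 'b'
  Position 1 ('a'): matches sub[1] = 'a'
  Position 2 ('b'): matches sub[2] = 'b'
  Position 3 ('c'): no match needed
  Position 4 ('a'): no match needed
  Position 5 ('d'): no match needed
  Position 6 ('d'): no match needed
  Position 7 ('b'): no match needed
  Position 8 ('e'): no match needed
  Position 9 ('a'): no match needed
All 3 characters matched => is a subsequence

1


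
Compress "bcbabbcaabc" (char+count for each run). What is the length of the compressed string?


Input: bcbabbcaabc
Runs:
  'b' x 1 => "b1"
  'c' x 1 => "c1"
  'b' x 1 => "b1"
  'a' x 1 => "a1"
  'b' x 2 => "b2"
  'c' x 1 => "c1"
  'a' x 2 => "a2"
  'b' x 1 => "b1"
  'c' x 1 => "c1"
Compressed: "b1c1b1a1b2c1a2b1c1"
Compressed length: 18

18


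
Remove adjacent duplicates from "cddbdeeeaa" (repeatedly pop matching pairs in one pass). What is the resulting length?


Input: cddbdeeeaa
Stack-based adjacent duplicate removal:
  Read 'c': push. Stack: c
  Read 'd': push. Stack: cd
  Read 'd': matches stack top 'd' => pop. Stack: c
  Read 'b': push. Stack: cb
  Read 'd': push. Stack: cbd
  Read 'e': push. Stack: cbde
  Read 'e': matches stack top 'e' => pop. Stack: cbd
  Read 'e': push. Stack: cbde
  Read 'a': push. Stack: cbdea
  Read 'a': matches stack top 'a' => pop. Stack: cbde
Final stack: "cbde" (length 4)

4


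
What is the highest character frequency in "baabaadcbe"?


Input: baabaadcbe
Character counts:
  'a': 4
  'b': 3
  'c': 1
  'd': 1
  'e': 1
Maximum frequency: 4

4


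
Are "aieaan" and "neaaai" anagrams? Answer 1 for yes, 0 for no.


Strings: "aieaan", "neaaai"
Sorted first:  aaaein
Sorted second: aaaein
Sorted forms match => anagrams

1


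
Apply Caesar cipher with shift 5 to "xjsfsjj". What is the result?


Caesar cipher: shift "xjsfsjj" by 5
  'x' (pos 23) + 5 = pos 2 = 'c'
  'j' (pos 9) + 5 = pos 14 = 'o'
  's' (pos 18) + 5 = pos 23 = 'x'
  'f' (pos 5) + 5 = pos 10 = 'k'
  's' (pos 18) + 5 = pos 23 = 'x'
  'j' (pos 9) + 5 = pos 14 = 'o'
  'j' (pos 9) + 5 = pos 14 = 'o'
Result: coxkxoo

coxkxoo


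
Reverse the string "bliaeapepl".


Input: bliaeapepl
Reading characters right to left:
  Position 9: 'l'
  Position 8: 'p'
  Position 7: 'e'
  Position 6: 'p'
  Position 5: 'a'
  Position 4: 'e'
  Position 3: 'a'
  Position 2: 'i'
  Position 1: 'l'
  Position 0: 'b'
Reversed: lpepaeailb

lpepaeailb


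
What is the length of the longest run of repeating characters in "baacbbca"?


Input: "baacbbca"
Scanning for longest run:
  Position 1 ('a'): new char, reset run to 1
  Position 2 ('a'): continues run of 'a', length=2
  Position 3 ('c'): new char, reset run to 1
  Position 4 ('b'): new char, reset run to 1
  Position 5 ('b'): continues run of 'b', length=2
  Position 6 ('c'): new char, reset run to 1
  Position 7 ('a'): new char, reset run to 1
Longest run: 'a' with length 2

2


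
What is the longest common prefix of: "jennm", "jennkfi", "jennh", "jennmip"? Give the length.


Words: jennm, jennkfi, jennh, jennmip
  Position 0: all 'j' => match
  Position 1: all 'e' => match
  Position 2: all 'n' => match
  Position 3: all 'n' => match
  Position 4: ('m', 'k', 'h', 'm') => mismatch, stop
LCP = "jenn" (length 4)

4


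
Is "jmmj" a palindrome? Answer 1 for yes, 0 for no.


Input: jmmj
Reversed: jmmj
  Compare pos 0 ('j') with pos 3 ('j'): match
  Compare pos 1 ('m') with pos 2 ('m'): match
Result: palindrome

1


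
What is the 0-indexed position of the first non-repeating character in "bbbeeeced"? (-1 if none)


Input: bbbeeeced
Character frequencies:
  'b': 3
  'c': 1
  'd': 1
  'e': 4
Scanning left to right for freq == 1:
  Position 0 ('b'): freq=3, skip
  Position 1 ('b'): freq=3, skip
  Position 2 ('b'): freq=3, skip
  Position 3 ('e'): freq=4, skip
  Position 4 ('e'): freq=4, skip
  Position 5 ('e'): freq=4, skip
  Position 6 ('c'): unique! => answer = 6

6


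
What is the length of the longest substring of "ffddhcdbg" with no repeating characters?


Input: "ffddhcdbg"
Sliding window (track last position of each char):
  Position 0 ('f'): window [0,0] length 1 -- new best
  Position 1 ('f'): repeat (last at 0), move window start to 1
  Position 1 ('f'): window [1,1] length 1
  Position 2 ('d'): window [1,2] length 2 -- new best
  Position 3 ('d'): repeat (last at 2), move window start to 3
  Position 3 ('d'): window [3,3] length 1
  Position 4 ('h'): window [3,4] length 2
  Position 5 ('c'): window [3,5] length 3 -- new best
  Position 6 ('d'): repeat (last at 3), move window start to 4
  Position 6 ('d'): window [4,6] length 3
  Position 7 ('b'): window [4,7] length 4 -- new best
  Position 8 ('g'): window [4,8] length 5 -- new best
Longest substring with no repeats: "hcdbg" with length 5

5


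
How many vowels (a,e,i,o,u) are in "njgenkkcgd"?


Input: njgenkkcgd
Checking each character:
  'n' at position 0: consonant
  'j' at position 1: consonant
  'g' at position 2: consonant
  'e' at position 3: vowel (running total: 1)
  'n' at position 4: consonant
  'k' at position 5: consonant
  'k' at position 6: consonant
  'c' at position 7: consonant
  'g' at position 8: consonant
  'd' at position 9: consonant
Total vowels: 1

1


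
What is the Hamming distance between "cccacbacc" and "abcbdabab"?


Comparing "cccacbacc" and "abcbdabab" position by position:
  Position 0: 'c' vs 'a' => differ
  Position 1: 'c' vs 'b' => differ
  Position 2: 'c' vs 'c' => same
  Position 3: 'a' vs 'b' => differ
  Position 4: 'c' vs 'd' => differ
  Position 5: 'b' vs 'a' => differ
  Position 6: 'a' vs 'b' => differ
  Position 7: 'c' vs 'a' => differ
  Position 8: 'c' vs 'b' => differ
Total differences (Hamming distance): 8

8


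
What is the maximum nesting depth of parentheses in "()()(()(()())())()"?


Input: "()()(()(()())())()"
Tracking depth:
  Position 0 '(': depth becomes 1
  Position 1 ')': depth becomes 0
  Position 2 '(': depth becomes 1
  Position 3 ')': depth becomes 0
  Position 4 '(': depth becomes 1
  Position 5 '(': depth becomes 2
  Position 6 ')': depth becomes 1
  Position 7 '(': depth becomes 2
  Position 8 '(': depth becomes 3
  Position 9 ')': depth becomes 2
  Position 10 '(': depth becomes 3
  Position 11 ')': depth becomes 2
  Position 12 ')': depth becomes 1
  Position 13 '(': depth becomes 2
  Position 14 ')': depth becomes 1
  Position 15 ')': depth becomes 0
  Position 16 '(': depth becomes 1
  Position 17 ')': depth becomes 0
Maximum depth reached: 3

3


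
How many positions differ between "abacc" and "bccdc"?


Comparing "abacc" and "bccdc" position by position:
  Position 0: 'a' vs 'b' => DIFFER
  Position 1: 'b' vs 'c' => DIFFER
  Position 2: 'a' vs 'c' => DIFFER
  Position 3: 'c' vs 'd' => DIFFER
  Position 4: 'c' vs 'c' => same
Positions that differ: 4

4


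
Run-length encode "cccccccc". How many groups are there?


Input: cccccccc
Scanning for consecutive runs:
  Group 1: 'c' x 8 (positions 0-7)
Total groups: 1

1


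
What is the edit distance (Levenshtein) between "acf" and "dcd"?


Computing edit distance: "acf" -> "dcd"
DP table:
           d    c    d
      0    1    2    3
  a   1    1    2    3
  c   2    2    1    2
  f   3    3    2    2
Edit distance = dp[3][3] = 2

2


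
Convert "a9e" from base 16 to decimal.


Input: "a9e" in base 16
Positional expansion:
  Digit 'a' (value 10) x 16^2 = 2560
  Digit '9' (value 9) x 16^1 = 144
  Digit 'e' (value 14) x 16^0 = 14
Sum = 2718

2718


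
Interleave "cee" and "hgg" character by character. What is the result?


Interleaving "cee" and "hgg":
  Position 0: 'c' from first, 'h' from second => "ch"
  Position 1: 'e' from first, 'g' from second => "eg"
  Position 2: 'e' from first, 'g' from second => "eg"
Result: chegeg

chegeg


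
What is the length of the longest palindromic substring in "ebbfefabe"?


Input: "ebbfefabe"
Checking substrings for palindromes:
  [3:6] "fef" (len 3) => palindrome
  [1:3] "bb" (len 2) => palindrome
Longest palindromic substring: "fef" with length 3

3


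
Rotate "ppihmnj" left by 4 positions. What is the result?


Input: "ppihmnj", rotate left by 4
First 4 characters: "ppih"
Remaining characters: "mnj"
Concatenate remaining + first: "mnj" + "ppih" = "mnjppih"

mnjppih


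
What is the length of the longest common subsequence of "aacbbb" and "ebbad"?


LCS of "aacbbb" and "ebbad"
DP table:
           e    b    b    a    d
      0    0    0    0    0    0
  a   0    0    0    0    1    1
  a   0    0    0    0    1    1
  c   0    0    0    0    1    1
  b   0    0    1    1    1    1
  b   0    0    1    2    2    2
  b   0    0    1    2    2    2
LCS length = dp[6][5] = 2

2


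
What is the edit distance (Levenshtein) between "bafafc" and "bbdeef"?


Computing edit distance: "bafafc" -> "bbdeef"
DP table:
           b    b    d    e    e    f
      0    1    2    3    4    5    6
  b   1    0    1    2    3    4    5
  a   2    1    1    2    3    4    5
  f   3    2    2    2    3    4    4
  a   4    3    3    3    3    4    5
  f   5    4    4    4    4    4    4
  c   6    5    5    5    5    5    5
Edit distance = dp[6][6] = 5

5


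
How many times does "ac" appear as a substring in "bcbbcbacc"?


Searching for "ac" in "bcbbcbacc"
Scanning each position:
  Position 0: "bc" => no
  Position 1: "cb" => no
  Position 2: "bb" => no
  Position 3: "bc" => no
  Position 4: "cb" => no
  Position 5: "ba" => no
  Position 6: "ac" => MATCH
  Position 7: "cc" => no
Total occurrences: 1

1


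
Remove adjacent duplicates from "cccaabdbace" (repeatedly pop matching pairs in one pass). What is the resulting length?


Input: cccaabdbace
Stack-based adjacent duplicate removal:
  Read 'c': push. Stack: c
  Read 'c': matches stack top 'c' => pop. Stack: (empty)
  Read 'c': push. Stack: c
  Read 'a': push. Stack: ca
  Read 'a': matches stack top 'a' => pop. Stack: c
  Read 'b': push. Stack: cb
  Read 'd': push. Stack: cbd
  Read 'b': push. Stack: cbdb
  Read 'a': push. Stack: cbdba
  Read 'c': push. Stack: cbdbac
  Read 'e': push. Stack: cbdbace
Final stack: "cbdbace" (length 7)

7


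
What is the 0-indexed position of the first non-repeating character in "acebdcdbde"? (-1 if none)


Input: acebdcdbde
Character frequencies:
  'a': 1
  'b': 2
  'c': 2
  'd': 3
  'e': 2
Scanning left to right for freq == 1:
  Position 0 ('a'): unique! => answer = 0

0


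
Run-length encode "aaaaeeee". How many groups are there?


Input: aaaaeeee
Scanning for consecutive runs:
  Group 1: 'a' x 4 (positions 0-3)
  Group 2: 'e' x 4 (positions 4-7)
Total groups: 2

2


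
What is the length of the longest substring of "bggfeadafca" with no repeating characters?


Input: "bggfeadafca"
Sliding window (track last position of each char):
  Position 0 ('b'): window [0,0] length 1 -- new best
  Position 1 ('g'): window [0,1] length 2 -- new best
  Position 2 ('g'): repeat (last at 1), move window start to 2
  Position 2 ('g'): window [2,2] length 1
  Position 3 ('f'): window [2,3] length 2
  Position 4 ('e'): window [2,4] length 3 -- new best
  Position 5 ('a'): window [2,5] length 4 -- new best
  Position 6 ('d'): window [2,6] length 5 -- new best
  Position 7 ('a'): repeat (last at 5), move window start to 6
  Position 7 ('a'): window [6,7] length 2
  Position 8 ('f'): window [6,8] length 3
  Position 9 ('c'): window [6,9] length 4
  Position 10 ('a'): repeat (last at 7), move window start to 8
  Position 10 ('a'): window [8,10] length 3
Longest substring with no repeats: "gfead" with length 5

5


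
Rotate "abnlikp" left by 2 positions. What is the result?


Input: "abnlikp", rotate left by 2
First 2 characters: "ab"
Remaining characters: "nlikp"
Concatenate remaining + first: "nlikp" + "ab" = "nlikpab"

nlikpab


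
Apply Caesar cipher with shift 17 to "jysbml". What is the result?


Caesar cipher: shift "jysbml" by 17
  'j' (pos 9) + 17 = pos 0 = 'a'
  'y' (pos 24) + 17 = pos 15 = 'p'
  's' (pos 18) + 17 = pos 9 = 'j'
  'b' (pos 1) + 17 = pos 18 = 's'
  'm' (pos 12) + 17 = pos 3 = 'd'
  'l' (pos 11) + 17 = pos 2 = 'c'
Result: apjsdc

apjsdc


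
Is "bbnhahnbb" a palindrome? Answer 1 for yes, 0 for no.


Input: bbnhahnbb
Reversed: bbnhahnbb
  Compare pos 0 ('b') with pos 8 ('b'): match
  Compare pos 1 ('b') with pos 7 ('b'): match
  Compare pos 2 ('n') with pos 6 ('n'): match
  Compare pos 3 ('h') with pos 5 ('h'): match
Result: palindrome

1


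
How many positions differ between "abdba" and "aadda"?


Comparing "abdba" and "aadda" position by position:
  Position 0: 'a' vs 'a' => same
  Position 1: 'b' vs 'a' => DIFFER
  Position 2: 'd' vs 'd' => same
  Position 3: 'b' vs 'd' => DIFFER
  Position 4: 'a' vs 'a' => same
Positions that differ: 2

2


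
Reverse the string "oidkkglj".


Input: oidkkglj
Reading characters right to left:
  Position 7: 'j'
  Position 6: 'l'
  Position 5: 'g'
  Position 4: 'k'
  Position 3: 'k'
  Position 2: 'd'
  Position 1: 'i'
  Position 0: 'o'
Reversed: jlgkkdio

jlgkkdio


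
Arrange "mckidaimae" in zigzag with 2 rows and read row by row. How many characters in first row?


Zigzag "mckidaimae" into 2 rows:
Placing characters:
  'm' => row 0
  'c' => row 1
  'k' => row 0
  'i' => row 1
  'd' => row 0
  'a' => row 1
  'i' => row 0
  'm' => row 1
  'a' => row 0
  'e' => row 1
Rows:
  Row 0: "mkdia"
  Row 1: "ciame"
First row length: 5

5


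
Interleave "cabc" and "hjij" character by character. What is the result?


Interleaving "cabc" and "hjij":
  Position 0: 'c' from first, 'h' from second => "ch"
  Position 1: 'a' from first, 'j' from second => "aj"
  Position 2: 'b' from first, 'i' from second => "bi"
  Position 3: 'c' from first, 'j' from second => "cj"
Result: chajbicj

chajbicj


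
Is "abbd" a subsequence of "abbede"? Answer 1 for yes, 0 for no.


Check if "abbd" is a subsequence of "abbede"
Greedy scan:
  Position 0 ('a'): matches sub[0] = 'a'
  Position 1 ('b'): matches sub[1] = 'b'
  Position 2 ('b'): matches sub[2] = 'b'
  Position 3 ('e'): no match needed
  Position 4 ('d'): matches sub[3] = 'd'
  Position 5 ('e'): no match needed
All 4 characters matched => is a subsequence

1


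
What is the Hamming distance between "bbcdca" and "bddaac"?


Comparing "bbcdca" and "bddaac" position by position:
  Position 0: 'b' vs 'b' => same
  Position 1: 'b' vs 'd' => differ
  Position 2: 'c' vs 'd' => differ
  Position 3: 'd' vs 'a' => differ
  Position 4: 'c' vs 'a' => differ
  Position 5: 'a' vs 'c' => differ
Total differences (Hamming distance): 5

5


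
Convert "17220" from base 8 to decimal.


Input: "17220" in base 8
Positional expansion:
  Digit '1' (value 1) x 8^4 = 4096
  Digit '7' (value 7) x 8^3 = 3584
  Digit '2' (value 2) x 8^2 = 128
  Digit '2' (value 2) x 8^1 = 16
  Digit '0' (value 0) x 8^0 = 0
Sum = 7824

7824


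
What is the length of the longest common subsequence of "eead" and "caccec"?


LCS of "eead" and "caccec"
DP table:
           c    a    c    c    e    c
      0    0    0    0    0    0    0
  e   0    0    0    0    0    1    1
  e   0    0    0    0    0    1    1
  a   0    0    1    1    1    1    1
  d   0    0    1    1    1    1    1
LCS length = dp[4][6] = 1

1


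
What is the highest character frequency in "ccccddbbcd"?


Input: ccccddbbcd
Character counts:
  'b': 2
  'c': 5
  'd': 3
Maximum frequency: 5

5


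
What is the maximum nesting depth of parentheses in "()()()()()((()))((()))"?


Input: "()()()()()((()))((()))"
Tracking depth:
  Position 0 '(': depth becomes 1
  Position 1 ')': depth becomes 0
  Position 2 '(': depth becomes 1
  Position 3 ')': depth becomes 0
  Position 4 '(': depth becomes 1
  Position 5 ')': depth becomes 0
  Position 6 '(': depth becomes 1
  Position 7 ')': depth becomes 0
  Position 8 '(': depth becomes 1
  Position 9 ')': depth becomes 0
  Position 10 '(': depth becomes 1
  Position 11 '(': depth becomes 2
  Position 12 '(': depth becomes 3
  Position 13 ')': depth becomes 2
  Position 14 ')': depth becomes 1
  Position 15 ')': depth becomes 0
  Position 16 '(': depth becomes 1
  Position 17 '(': depth becomes 2
  Position 18 '(': depth becomes 3
  Position 19 ')': depth becomes 2
  Position 20 ')': depth becomes 1
  Position 21 ')': depth becomes 0
Maximum depth reached: 3

3


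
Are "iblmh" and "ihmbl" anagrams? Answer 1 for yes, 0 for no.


Strings: "iblmh", "ihmbl"
Sorted first:  bhilm
Sorted second: bhilm
Sorted forms match => anagrams

1


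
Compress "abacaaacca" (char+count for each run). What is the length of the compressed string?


Input: abacaaacca
Runs:
  'a' x 1 => "a1"
  'b' x 1 => "b1"
  'a' x 1 => "a1"
  'c' x 1 => "c1"
  'a' x 3 => "a3"
  'c' x 2 => "c2"
  'a' x 1 => "a1"
Compressed: "a1b1a1c1a3c2a1"
Compressed length: 14

14


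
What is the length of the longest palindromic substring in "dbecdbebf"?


Input: "dbecdbebf"
Checking substrings for palindromes:
  [5:8] "beb" (len 3) => palindrome
Longest palindromic substring: "beb" with length 3

3


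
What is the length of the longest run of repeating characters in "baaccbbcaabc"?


Input: "baaccbbcaabc"
Scanning for longest run:
  Position 1 ('a'): new char, reset run to 1
  Position 2 ('a'): continues run of 'a', length=2
  Position 3 ('c'): new char, reset run to 1
  Position 4 ('c'): continues run of 'c', length=2
  Position 5 ('b'): new char, reset run to 1
  Position 6 ('b'): continues run of 'b', length=2
  Position 7 ('c'): new char, reset run to 1
  Position 8 ('a'): new char, reset run to 1
  Position 9 ('a'): continues run of 'a', length=2
  Position 10 ('b'): new char, reset run to 1
  Position 11 ('c'): new char, reset run to 1
Longest run: 'a' with length 2

2


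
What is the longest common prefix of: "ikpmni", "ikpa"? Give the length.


Words: ikpmni, ikpa
  Position 0: all 'i' => match
  Position 1: all 'k' => match
  Position 2: all 'p' => match
  Position 3: ('m', 'a') => mismatch, stop
LCP = "ikp" (length 3)

3


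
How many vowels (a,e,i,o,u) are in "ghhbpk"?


Input: ghhbpk
Checking each character:
  'g' at position 0: consonant
  'h' at position 1: consonant
  'h' at position 2: consonant
  'b' at position 3: consonant
  'p' at position 4: consonant
  'k' at position 5: consonant
Total vowels: 0

0


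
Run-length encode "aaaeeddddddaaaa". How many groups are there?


Input: aaaeeddddddaaaa
Scanning for consecutive runs:
  Group 1: 'a' x 3 (positions 0-2)
  Group 2: 'e' x 2 (positions 3-4)
  Group 3: 'd' x 6 (positions 5-10)
  Group 4: 'a' x 4 (positions 11-14)
Total groups: 4

4


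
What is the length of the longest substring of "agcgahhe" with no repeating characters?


Input: "agcgahhe"
Sliding window (track last position of each char):
  Position 0 ('a'): window [0,0] length 1 -- new best
  Position 1 ('g'): window [0,1] length 2 -- new best
  Position 2 ('c'): window [0,2] length 3 -- new best
  Position 3 ('g'): repeat (last at 1), move window start to 2
  Position 3 ('g'): window [2,3] length 2
  Position 4 ('a'): window [2,4] length 3
  Position 5 ('h'): window [2,5] length 4 -- new best
  Position 6 ('h'): repeat (last at 5), move window start to 6
  Position 6 ('h'): window [6,6] length 1
  Position 7 ('e'): window [6,7] length 2
Longest substring with no repeats: "cgah" with length 4

4


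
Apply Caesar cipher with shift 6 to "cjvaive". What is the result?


Caesar cipher: shift "cjvaive" by 6
  'c' (pos 2) + 6 = pos 8 = 'i'
  'j' (pos 9) + 6 = pos 15 = 'p'
  'v' (pos 21) + 6 = pos 1 = 'b'
  'a' (pos 0) + 6 = pos 6 = 'g'
  'i' (pos 8) + 6 = pos 14 = 'o'
  'v' (pos 21) + 6 = pos 1 = 'b'
  'e' (pos 4) + 6 = pos 10 = 'k'
Result: ipbgobk

ipbgobk


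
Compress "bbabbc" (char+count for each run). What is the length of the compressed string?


Input: bbabbc
Runs:
  'b' x 2 => "b2"
  'a' x 1 => "a1"
  'b' x 2 => "b2"
  'c' x 1 => "c1"
Compressed: "b2a1b2c1"
Compressed length: 8

8


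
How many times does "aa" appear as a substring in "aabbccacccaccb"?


Searching for "aa" in "aabbccacccaccb"
Scanning each position:
  Position 0: "aa" => MATCH
  Position 1: "ab" => no
  Position 2: "bb" => no
  Position 3: "bc" => no
  Position 4: "cc" => no
  Position 5: "ca" => no
  Position 6: "ac" => no
  Position 7: "cc" => no
  Position 8: "cc" => no
  Position 9: "ca" => no
  Position 10: "ac" => no
  Position 11: "cc" => no
  Position 12: "cb" => no
Total occurrences: 1

1


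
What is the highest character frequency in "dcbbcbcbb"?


Input: dcbbcbcbb
Character counts:
  'b': 5
  'c': 3
  'd': 1
Maximum frequency: 5

5


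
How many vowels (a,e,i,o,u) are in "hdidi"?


Input: hdidi
Checking each character:
  'h' at position 0: consonant
  'd' at position 1: consonant
  'i' at position 2: vowel (running total: 1)
  'd' at position 3: consonant
  'i' at position 4: vowel (running total: 2)
Total vowels: 2

2


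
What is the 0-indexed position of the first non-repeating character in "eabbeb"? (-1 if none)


Input: eabbeb
Character frequencies:
  'a': 1
  'b': 3
  'e': 2
Scanning left to right for freq == 1:
  Position 0 ('e'): freq=2, skip
  Position 1 ('a'): unique! => answer = 1

1


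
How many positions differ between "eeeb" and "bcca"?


Comparing "eeeb" and "bcca" position by position:
  Position 0: 'e' vs 'b' => DIFFER
  Position 1: 'e' vs 'c' => DIFFER
  Position 2: 'e' vs 'c' => DIFFER
  Position 3: 'b' vs 'a' => DIFFER
Positions that differ: 4

4


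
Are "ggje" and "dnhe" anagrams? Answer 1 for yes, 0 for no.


Strings: "ggje", "dnhe"
Sorted first:  eggj
Sorted second: dehn
Differ at position 0: 'e' vs 'd' => not anagrams

0


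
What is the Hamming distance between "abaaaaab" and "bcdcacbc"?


Comparing "abaaaaab" and "bcdcacbc" position by position:
  Position 0: 'a' vs 'b' => differ
  Position 1: 'b' vs 'c' => differ
  Position 2: 'a' vs 'd' => differ
  Position 3: 'a' vs 'c' => differ
  Position 4: 'a' vs 'a' => same
  Position 5: 'a' vs 'c' => differ
  Position 6: 'a' vs 'b' => differ
  Position 7: 'b' vs 'c' => differ
Total differences (Hamming distance): 7

7


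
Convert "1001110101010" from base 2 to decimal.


Input: "1001110101010" in base 2
Positional expansion:
  Digit '1' (value 1) x 2^12 = 4096
  Digit '0' (value 0) x 2^11 = 0
  Digit '0' (value 0) x 2^10 = 0
  Digit '1' (value 1) x 2^9 = 512
  Digit '1' (value 1) x 2^8 = 256
  Digit '1' (value 1) x 2^7 = 128
  Digit '0' (value 0) x 2^6 = 0
  Digit '1' (value 1) x 2^5 = 32
  Digit '0' (value 0) x 2^4 = 0
  Digit '1' (value 1) x 2^3 = 8
  Digit '0' (value 0) x 2^2 = 0
  Digit '1' (value 1) x 2^1 = 2
  Digit '0' (value 0) x 2^0 = 0
Sum = 5034

5034


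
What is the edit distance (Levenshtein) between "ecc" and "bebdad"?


Computing edit distance: "ecc" -> "bebdad"
DP table:
           b    e    b    d    a    d
      0    1    2    3    4    5    6
  e   1    1    1    2    3    4    5
  c   2    2    2    2    3    4    5
  c   3    3    3    3    3    4    5
Edit distance = dp[3][6] = 5

5


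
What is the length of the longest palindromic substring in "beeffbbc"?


Input: "beeffbbc"
Checking substrings for palindromes:
  [1:3] "ee" (len 2) => palindrome
  [3:5] "ff" (len 2) => palindrome
  [5:7] "bb" (len 2) => palindrome
Longest palindromic substring: "ee" with length 2

2


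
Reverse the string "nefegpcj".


Input: nefegpcj
Reading characters right to left:
  Position 7: 'j'
  Position 6: 'c'
  Position 5: 'p'
  Position 4: 'g'
  Position 3: 'e'
  Position 2: 'f'
  Position 1: 'e'
  Position 0: 'n'
Reversed: jcpgefen

jcpgefen


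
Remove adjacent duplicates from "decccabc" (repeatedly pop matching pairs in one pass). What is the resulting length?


Input: decccabc
Stack-based adjacent duplicate removal:
  Read 'd': push. Stack: d
  Read 'e': push. Stack: de
  Read 'c': push. Stack: dec
  Read 'c': matches stack top 'c' => pop. Stack: de
  Read 'c': push. Stack: dec
  Read 'a': push. Stack: deca
  Read 'b': push. Stack: decab
  Read 'c': push. Stack: decabc
Final stack: "decabc" (length 6)

6


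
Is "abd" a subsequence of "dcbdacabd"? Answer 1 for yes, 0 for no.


Check if "abd" is a subsequence of "dcbdacabd"
Greedy scan:
  Position 0 ('d'): no match needed
  Position 1 ('c'): no match needed
  Position 2 ('b'): no match needed
  Position 3 ('d'): no match needed
  Position 4 ('a'): matches sub[0] = 'a'
  Position 5 ('c'): no match needed
  Position 6 ('a'): no match needed
  Position 7 ('b'): matches sub[1] = 'b'
  Position 8 ('d'): matches sub[2] = 'd'
All 3 characters matched => is a subsequence

1
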